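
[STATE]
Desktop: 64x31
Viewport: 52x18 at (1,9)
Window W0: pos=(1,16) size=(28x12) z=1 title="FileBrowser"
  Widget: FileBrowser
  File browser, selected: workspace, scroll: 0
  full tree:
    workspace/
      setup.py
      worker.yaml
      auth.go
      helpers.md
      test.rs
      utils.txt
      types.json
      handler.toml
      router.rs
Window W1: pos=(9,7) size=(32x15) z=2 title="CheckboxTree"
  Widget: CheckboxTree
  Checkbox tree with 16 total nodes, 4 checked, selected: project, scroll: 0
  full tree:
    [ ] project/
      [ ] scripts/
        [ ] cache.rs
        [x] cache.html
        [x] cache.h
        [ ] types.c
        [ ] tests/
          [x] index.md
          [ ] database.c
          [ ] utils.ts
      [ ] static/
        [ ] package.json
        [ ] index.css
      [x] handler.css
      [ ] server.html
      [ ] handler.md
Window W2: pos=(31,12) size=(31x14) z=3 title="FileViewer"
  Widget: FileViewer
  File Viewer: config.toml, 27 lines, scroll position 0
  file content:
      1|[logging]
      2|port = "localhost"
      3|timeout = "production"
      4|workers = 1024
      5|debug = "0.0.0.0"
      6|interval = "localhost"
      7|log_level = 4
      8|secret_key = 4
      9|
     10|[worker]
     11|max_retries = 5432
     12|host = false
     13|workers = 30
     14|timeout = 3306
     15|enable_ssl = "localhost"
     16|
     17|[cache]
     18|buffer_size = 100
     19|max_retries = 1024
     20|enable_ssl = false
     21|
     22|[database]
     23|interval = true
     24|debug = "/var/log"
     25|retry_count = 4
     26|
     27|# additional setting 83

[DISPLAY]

        ┠──────────────────────────────┨            
        ┃>[-] project/                 ┃            
        ┃   [-] scripts/               ┃            
        ┃     [ ] cache.rs    ┏━━━━━━━━━━━━━━━━━━━━━
        ┃     [x] cache.html  ┃ FileViewer          
        ┃     [x] cache.h     ┠─────────────────────
        ┃     [ ] types.c     ┃[logging]            
┏━━━━━━━┃     [-] tests/      ┃port = "localhost"   
┃ FileBr┃       [x] index.md  ┃timeout = "production
┠───────┃       [ ] database.c┃workers = 1024       
┃> [-] w┃       [ ] utils.ts  ┃debug = "0.0.0.0"    
┃    set┃   [ ] static/       ┃interval = "localhost
┃    wor┗━━━━━━━━━━━━━━━━━━━━━┃log_level = 4        
┃    auth.go               ┃  ┃secret_key = 4       
┃    helpers.md            ┃  ┃                     
┃    test.rs               ┃  ┃[worker]             
┃    utils.txt             ┃  ┗━━━━━━━━━━━━━━━━━━━━━
┃    types.json            ┃                        


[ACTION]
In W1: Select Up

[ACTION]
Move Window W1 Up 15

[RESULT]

        ┃     [-] tests/               ┃            
        ┃       [x] index.md           ┃            
        ┃       [ ] database.c         ┃            
        ┃       [ ] utils.ts  ┏━━━━━━━━━━━━━━━━━━━━━
        ┃   [ ] static/       ┃ FileViewer          
        ┗━━━━━━━━━━━━━━━━━━━━━┠─────────────────────
                              ┃[logging]            
┏━━━━━━━━━━━━━━━━━━━━━━━━━━┓  ┃port = "localhost"   
┃ FileBrowser              ┃  ┃timeout = "production
┠──────────────────────────┨  ┃workers = 1024       
┃> [-] workspace/          ┃  ┃debug = "0.0.0.0"    
┃    setup.py              ┃  ┃interval = "localhost
┃    worker.yaml           ┃  ┃log_level = 4        
┃    auth.go               ┃  ┃secret_key = 4       
┃    helpers.md            ┃  ┃                     
┃    test.rs               ┃  ┃[worker]             
┃    utils.txt             ┃  ┗━━━━━━━━━━━━━━━━━━━━━
┃    types.json            ┃                        


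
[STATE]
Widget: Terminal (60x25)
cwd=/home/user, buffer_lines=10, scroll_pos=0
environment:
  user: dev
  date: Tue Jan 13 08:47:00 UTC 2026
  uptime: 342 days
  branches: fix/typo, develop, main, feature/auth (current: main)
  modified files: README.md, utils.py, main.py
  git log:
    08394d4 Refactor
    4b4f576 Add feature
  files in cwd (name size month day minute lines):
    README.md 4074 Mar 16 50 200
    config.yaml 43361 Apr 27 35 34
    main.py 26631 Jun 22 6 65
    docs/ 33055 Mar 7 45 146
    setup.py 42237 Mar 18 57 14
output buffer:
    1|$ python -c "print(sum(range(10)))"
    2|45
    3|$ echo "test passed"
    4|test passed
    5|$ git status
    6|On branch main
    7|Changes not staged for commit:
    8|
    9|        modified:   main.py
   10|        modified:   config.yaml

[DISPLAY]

$ python -c "print(sum(range(10)))"                         
45                                                          
$ echo "test passed"                                        
test passed                                                 
$ git status                                                
On branch main                                              
Changes not staged for commit:                              
                                                            
        modified:   main.py                                 
        modified:   config.yaml                             
$ █                                                         
                                                            
                                                            
                                                            
                                                            
                                                            
                                                            
                                                            
                                                            
                                                            
                                                            
                                                            
                                                            
                                                            
                                                            


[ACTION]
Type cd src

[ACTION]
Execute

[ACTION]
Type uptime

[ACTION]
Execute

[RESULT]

$ python -c "print(sum(range(10)))"                         
45                                                          
$ echo "test passed"                                        
test passed                                                 
$ git status                                                
On branch main                                              
Changes not staged for commit:                              
                                                            
        modified:   main.py                                 
        modified:   config.yaml                             
$ cd src                                                    
                                                            
$ uptime                                                    
 10:00  up 342 days                                         
$ █                                                         
                                                            
                                                            
                                                            
                                                            
                                                            
                                                            
                                                            
                                                            
                                                            
                                                            


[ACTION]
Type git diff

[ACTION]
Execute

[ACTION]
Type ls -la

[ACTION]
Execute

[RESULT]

test passed                                                 
$ git status                                                
On branch main                                              
Changes not staged for commit:                              
                                                            
        modified:   main.py                                 
        modified:   config.yaml                             
$ cd src                                                    
                                                            
$ uptime                                                    
 10:00  up 342 days                                         
$ git diff                                                  
diff --git a/main.py b/main.py                              
--- a/main.py                                               
+++ b/main.py                                               
@@ -1,3 +1,4 @@                                             
+# updated                                                  
 import sys                                                 
$ ls -la                                                    
-rw-r--r--  1 dev group     4074 Mar 16 10:50 README.md     
-rw-r--r--  1 dev group    43361 Apr 27 10:35 config.yaml   
-rw-r--r--  1 dev group    26631 Jun 22 10:06 main.py       
drwxr-xr-x  1 dev group    33055 Mar  7 10:45 docs/         
-rw-r--r--  1 dev group    42237 Mar 18 10:57 setup.py      
$ █                                                         


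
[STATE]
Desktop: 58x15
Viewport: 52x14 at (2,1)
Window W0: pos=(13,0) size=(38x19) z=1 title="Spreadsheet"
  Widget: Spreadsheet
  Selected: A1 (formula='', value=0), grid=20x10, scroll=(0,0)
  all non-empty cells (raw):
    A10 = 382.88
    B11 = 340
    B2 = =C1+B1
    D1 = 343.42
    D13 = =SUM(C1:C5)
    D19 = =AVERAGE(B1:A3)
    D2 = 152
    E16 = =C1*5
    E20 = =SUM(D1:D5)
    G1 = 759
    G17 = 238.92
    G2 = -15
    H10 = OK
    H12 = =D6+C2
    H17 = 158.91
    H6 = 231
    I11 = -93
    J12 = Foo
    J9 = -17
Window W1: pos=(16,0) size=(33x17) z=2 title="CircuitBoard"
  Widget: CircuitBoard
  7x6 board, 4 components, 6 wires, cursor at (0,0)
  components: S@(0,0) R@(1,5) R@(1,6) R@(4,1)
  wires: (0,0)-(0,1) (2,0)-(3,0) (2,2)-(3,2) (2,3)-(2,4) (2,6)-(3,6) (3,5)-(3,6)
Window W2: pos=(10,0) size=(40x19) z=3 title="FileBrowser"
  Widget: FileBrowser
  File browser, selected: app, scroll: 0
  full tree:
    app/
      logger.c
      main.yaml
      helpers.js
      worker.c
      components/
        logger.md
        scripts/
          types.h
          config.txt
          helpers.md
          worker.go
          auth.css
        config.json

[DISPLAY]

        ┃ FileBrowser                          ┃┃   
        ┠──────────────────────────────────────┨┨   
        ┃> [-] app/                            ┃┃   
        ┃    logger.c                          ┃┃   
        ┃    main.yaml                         ┃┃   
        ┃    helpers.js                        ┃┃   
        ┃    worker.c                          ┃┃   
        ┃    [+] components/                   ┃┃   
        ┃                                      ┃┃   
        ┃                                      ┃┃   
        ┃                                      ┃┃   
        ┃                                      ┃┃   
        ┃                                      ┃┃   
        ┃                                      ┃┃   


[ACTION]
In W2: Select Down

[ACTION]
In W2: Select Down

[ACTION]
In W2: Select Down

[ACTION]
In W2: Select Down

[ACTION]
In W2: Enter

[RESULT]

        ┃ FileBrowser                          ┃┃   
        ┠──────────────────────────────────────┨┨   
        ┃  [-] app/                            ┃┃   
        ┃    logger.c                          ┃┃   
        ┃    main.yaml                         ┃┃   
        ┃    helpers.js                        ┃┃   
        ┃  > worker.c                          ┃┃   
        ┃    [+] components/                   ┃┃   
        ┃                                      ┃┃   
        ┃                                      ┃┃   
        ┃                                      ┃┃   
        ┃                                      ┃┃   
        ┃                                      ┃┃   
        ┃                                      ┃┃   


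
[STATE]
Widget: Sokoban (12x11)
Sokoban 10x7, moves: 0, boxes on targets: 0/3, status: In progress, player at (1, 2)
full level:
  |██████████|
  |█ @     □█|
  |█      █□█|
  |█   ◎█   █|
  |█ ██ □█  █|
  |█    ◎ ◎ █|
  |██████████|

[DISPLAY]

██████████  
█ @     □█  
█      █□█  
█   ◎█   █  
█ ██ □█  █  
█    ◎ ◎ █  
██████████  
Moves: 0  0/
            
            
            


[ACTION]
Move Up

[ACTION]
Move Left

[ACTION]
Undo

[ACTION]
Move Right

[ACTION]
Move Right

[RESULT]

██████████  
█   @   □█  
█      █□█  
█   ◎█   █  
█ ██ □█  █  
█    ◎ ◎ █  
██████████  
Moves: 2  0/
            
            
            


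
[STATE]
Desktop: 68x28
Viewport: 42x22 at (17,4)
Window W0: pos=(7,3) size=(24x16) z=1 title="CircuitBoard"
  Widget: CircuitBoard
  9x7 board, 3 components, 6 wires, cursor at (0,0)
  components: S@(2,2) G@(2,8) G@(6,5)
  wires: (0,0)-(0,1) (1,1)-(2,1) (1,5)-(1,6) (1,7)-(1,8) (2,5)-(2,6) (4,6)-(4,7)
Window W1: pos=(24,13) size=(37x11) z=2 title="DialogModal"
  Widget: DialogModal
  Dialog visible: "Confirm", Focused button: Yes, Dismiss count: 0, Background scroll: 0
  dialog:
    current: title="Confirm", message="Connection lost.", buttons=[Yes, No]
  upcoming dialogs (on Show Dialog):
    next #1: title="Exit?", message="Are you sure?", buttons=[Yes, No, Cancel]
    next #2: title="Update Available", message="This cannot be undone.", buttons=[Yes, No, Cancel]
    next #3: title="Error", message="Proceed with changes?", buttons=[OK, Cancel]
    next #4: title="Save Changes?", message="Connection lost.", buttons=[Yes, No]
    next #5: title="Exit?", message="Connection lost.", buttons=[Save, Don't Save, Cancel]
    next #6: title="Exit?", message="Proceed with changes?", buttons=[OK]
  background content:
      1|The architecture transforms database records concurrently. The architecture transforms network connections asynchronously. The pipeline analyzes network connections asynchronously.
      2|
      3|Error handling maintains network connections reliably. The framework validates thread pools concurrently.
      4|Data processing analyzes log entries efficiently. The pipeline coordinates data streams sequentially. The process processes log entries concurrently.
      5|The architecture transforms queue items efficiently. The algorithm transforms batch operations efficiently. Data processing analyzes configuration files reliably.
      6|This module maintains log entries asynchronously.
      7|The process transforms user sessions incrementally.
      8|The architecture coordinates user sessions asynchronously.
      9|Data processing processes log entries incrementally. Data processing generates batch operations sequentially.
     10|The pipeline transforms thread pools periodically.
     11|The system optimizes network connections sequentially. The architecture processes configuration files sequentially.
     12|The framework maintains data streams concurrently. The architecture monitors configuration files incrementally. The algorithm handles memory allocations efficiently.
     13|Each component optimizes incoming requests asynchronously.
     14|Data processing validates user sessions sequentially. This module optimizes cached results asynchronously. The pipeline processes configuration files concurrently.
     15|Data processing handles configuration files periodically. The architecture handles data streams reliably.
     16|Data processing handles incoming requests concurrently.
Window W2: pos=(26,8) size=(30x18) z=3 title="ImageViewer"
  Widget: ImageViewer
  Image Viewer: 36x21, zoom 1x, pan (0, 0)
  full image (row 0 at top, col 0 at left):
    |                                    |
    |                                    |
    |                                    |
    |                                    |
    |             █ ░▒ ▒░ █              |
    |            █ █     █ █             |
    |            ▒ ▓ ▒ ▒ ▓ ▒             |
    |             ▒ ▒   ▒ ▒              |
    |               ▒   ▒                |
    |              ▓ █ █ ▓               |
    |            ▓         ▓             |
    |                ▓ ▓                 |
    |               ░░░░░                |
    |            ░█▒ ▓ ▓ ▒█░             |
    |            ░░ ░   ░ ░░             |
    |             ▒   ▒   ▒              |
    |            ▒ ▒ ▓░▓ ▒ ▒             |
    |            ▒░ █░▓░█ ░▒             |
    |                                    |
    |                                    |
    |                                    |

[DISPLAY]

oard         ┃                            
─────────────┨                            
3 4 5 6 7 8  ┃                            
             ┃                            
         ┏━━━━━━━━━━━━━━━━━━━━━━━━━━━━┓   
         ┃ ImageViewer                ┃   
         ┠────────────────────────────┨   
   S     ┃                            ┃   
         ┃                            ┃   
       ┏━┃                            ┃━━━
       ┃ ┃                            ┃   
       ┠─┃             █ ░▒ ▒░ █      ┃───
       ┃T┃            █ █     █ █     ┃aba
       ┃ ┃            ▒ ▓ ▒ ▒ ▓ ▒     ┃   
━━━━━━━┃E┃             ▒ ▒   ▒ ▒      ┃k c
       ┃D┃               ▒   ▒        ┃tri
       ┃T┃              ▓ █ █ ▓       ┃ue 
       ┃T┃            ▓         ▓     ┃es 
       ┃T┃                ▓ ▓         ┃sio
       ┗━┃               ░░░░░        ┃━━━
         ┃            ░█▒ ▓ ▓ ▒█░     ┃   
         ┗━━━━━━━━━━━━━━━━━━━━━━━━━━━━┛   


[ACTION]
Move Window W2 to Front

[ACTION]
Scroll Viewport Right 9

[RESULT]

    ┃                                     
────┨                                     
 8  ┃                                     
    ┃                                     
┏━━━━━━━━━━━━━━━━━━━━━━━━━━━━┓            
┃ ImageViewer                ┃            
┠────────────────────────────┨            
┃                            ┃            
┃                            ┃            
┃                            ┃━━━━┓       
┃                            ┃    ┃       
┃             █ ░▒ ▒░ █      ┃────┨       
┃            █ █     █ █     ┃abas┃       
┃            ▒ ▓ ▒ ▒ ▓ ▒     ┃    ┃       
┃             ▒ ▒   ▒ ▒      ┃k co┃       
┃               ▒   ▒        ┃trie┃       
┃              ▓ █ █ ▓       ┃ue i┃       
┃            ▓         ▓     ┃es a┃       
┃                ▓ ▓         ┃sion┃       
┃               ░░░░░        ┃━━━━┛       
┃            ░█▒ ▓ ▓ ▒█░     ┃            
┗━━━━━━━━━━━━━━━━━━━━━━━━━━━━┛            


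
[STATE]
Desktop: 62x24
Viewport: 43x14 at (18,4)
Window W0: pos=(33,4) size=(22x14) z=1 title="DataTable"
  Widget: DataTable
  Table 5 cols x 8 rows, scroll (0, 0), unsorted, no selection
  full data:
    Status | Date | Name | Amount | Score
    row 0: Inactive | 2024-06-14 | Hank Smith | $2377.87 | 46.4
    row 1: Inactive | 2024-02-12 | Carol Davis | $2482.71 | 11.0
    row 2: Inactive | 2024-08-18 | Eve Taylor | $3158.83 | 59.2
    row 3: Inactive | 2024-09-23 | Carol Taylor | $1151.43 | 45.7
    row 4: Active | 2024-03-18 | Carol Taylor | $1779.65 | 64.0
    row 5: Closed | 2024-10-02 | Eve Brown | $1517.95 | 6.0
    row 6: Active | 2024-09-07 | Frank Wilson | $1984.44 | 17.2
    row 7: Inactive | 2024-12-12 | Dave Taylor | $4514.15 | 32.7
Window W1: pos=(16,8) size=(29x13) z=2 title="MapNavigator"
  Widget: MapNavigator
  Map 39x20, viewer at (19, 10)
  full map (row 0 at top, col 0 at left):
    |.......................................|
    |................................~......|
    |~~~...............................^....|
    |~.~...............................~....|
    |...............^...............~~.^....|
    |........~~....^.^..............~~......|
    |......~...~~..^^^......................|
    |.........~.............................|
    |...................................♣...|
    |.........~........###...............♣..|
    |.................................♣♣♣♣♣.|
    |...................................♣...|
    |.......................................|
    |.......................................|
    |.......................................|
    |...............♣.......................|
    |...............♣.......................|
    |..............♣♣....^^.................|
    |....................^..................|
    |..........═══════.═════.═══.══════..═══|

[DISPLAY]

               ┏━━━━━━━━━━━━━━━━━━━━┓      
               ┃ DataTable          ┃      
               ┠────────────────────┨      
               ┃Status  │Date      │┃      
━━━━━━━━━━━━━━━━━━━━━━━━━━┓────────┼┃      
MapNavigator              ┃24-06-14│┃      
──────────────────────────┨24-02-12│┃      
...~~..^^^................┃24-08-18│┃      
..~.......................┃24-09-23│┃      
..........................┃24-03-18│┃      
..~........###............┃24-10-02│┃      
............@.............┃24-09-07│┃      
..........................┃24-12-12│┃      
..........................┃━━━━━━━━━┛      


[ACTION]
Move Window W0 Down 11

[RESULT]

                                           
                                           
                                           
                                           
━━━━━━━━━━━━━━━━━━━━━━━━━━┓                
MapNavigator              ┃                
──────────────────────────┨━━━━━━━━━┓      
...~~..^^^................┃         ┃      
..~.......................┃─────────┨      
..........................┃te      │┃      
..~........###............┃────────┼┃      
............@.............┃24-06-14│┃      
..........................┃24-02-12│┃      
..........................┃24-08-18│┃      


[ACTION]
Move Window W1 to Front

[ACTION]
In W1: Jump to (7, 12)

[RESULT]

                                           
                                           
                                           
                                           
━━━━━━━━━━━━━━━━━━━━━━━━━━┓                
MapNavigator              ┃                
──────────────────────────┨━━━━━━━━━┓      
     .....................┃         ┃      
     .........~........###┃─────────┨      
     .....................┃te      │┃      
     .....................┃────────┼┃      
     .......@.............┃24-06-14│┃      
     .....................┃24-02-12│┃      
     .....................┃24-08-18│┃      


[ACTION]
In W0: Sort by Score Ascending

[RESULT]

                                           
                                           
                                           
                                           
━━━━━━━━━━━━━━━━━━━━━━━━━━┓                
MapNavigator              ┃                
──────────────────────────┨━━━━━━━━━┓      
     .....................┃         ┃      
     .........~........###┃─────────┨      
     .....................┃te      │┃      
     .....................┃────────┼┃      
     .......@.............┃24-10-02│┃      
     .....................┃24-02-12│┃      
     .....................┃24-09-07│┃      


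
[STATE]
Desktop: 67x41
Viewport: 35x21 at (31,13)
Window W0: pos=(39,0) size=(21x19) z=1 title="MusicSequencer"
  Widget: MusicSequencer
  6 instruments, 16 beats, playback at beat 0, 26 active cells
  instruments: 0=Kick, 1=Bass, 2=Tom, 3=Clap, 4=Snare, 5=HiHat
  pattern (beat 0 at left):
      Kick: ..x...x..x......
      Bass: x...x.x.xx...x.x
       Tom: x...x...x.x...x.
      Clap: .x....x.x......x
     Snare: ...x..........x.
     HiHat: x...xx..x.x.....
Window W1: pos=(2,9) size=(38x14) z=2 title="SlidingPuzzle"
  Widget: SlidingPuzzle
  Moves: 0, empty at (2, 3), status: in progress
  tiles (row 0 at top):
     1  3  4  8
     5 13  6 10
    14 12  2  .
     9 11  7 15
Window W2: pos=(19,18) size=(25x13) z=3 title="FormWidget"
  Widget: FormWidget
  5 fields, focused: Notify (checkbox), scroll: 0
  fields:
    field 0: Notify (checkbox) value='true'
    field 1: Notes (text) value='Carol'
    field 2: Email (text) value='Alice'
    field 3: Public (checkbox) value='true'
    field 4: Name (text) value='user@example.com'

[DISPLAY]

        ┃                   ┃      
        ┃                   ┃      
        ┃                   ┃      
        ┃                   ┃      
        ┃                   ┃      
━━━━━━━━━━━━┓━━━━━━━━━━━━━━━┛      
            ┃                      
────────────┨                      
   [x]      ┃                      
   [Carol  ]┃                      
   [Alice  ]┃                      
   [x]      ┃                      
   [user@ex]┃                      
            ┃                      
            ┃                      
            ┃                      
            ┃                      
━━━━━━━━━━━━┛                      
                                   
                                   
                                   


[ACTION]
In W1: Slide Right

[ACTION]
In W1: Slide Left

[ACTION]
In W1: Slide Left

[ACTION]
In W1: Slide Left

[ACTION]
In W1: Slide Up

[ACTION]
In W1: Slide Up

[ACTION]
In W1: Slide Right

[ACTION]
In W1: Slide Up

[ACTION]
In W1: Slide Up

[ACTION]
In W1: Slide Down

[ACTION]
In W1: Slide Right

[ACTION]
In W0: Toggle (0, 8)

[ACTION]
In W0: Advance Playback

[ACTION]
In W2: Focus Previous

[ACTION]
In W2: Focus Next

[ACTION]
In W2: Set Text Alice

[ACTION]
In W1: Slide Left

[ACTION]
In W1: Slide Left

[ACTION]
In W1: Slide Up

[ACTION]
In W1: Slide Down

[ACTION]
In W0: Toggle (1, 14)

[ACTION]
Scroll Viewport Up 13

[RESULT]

        ┏━━━━━━━━━━━━━━━━━━━┓      
        ┃ MusicSequencer    ┃      
        ┠───────────────────┨      
        ┃      0▼23456789012┃      
        ┃  Kick··█···█·██···┃      
        ┃  Bass█···█·█·██···┃      
        ┃   Tom█···█···█·█··┃      
        ┃  Clap·█····█·█····┃      
        ┃ Snare···█·········┃      
━━━━━━━━┓ HiHat█···██··█·█··┃      
        ┃                   ┃      
────────┨                   ┃      
        ┃                   ┃      
        ┃                   ┃      
        ┃                   ┃      
        ┃                   ┃      
        ┃                   ┃      
        ┃                   ┃      
━━━━━━━━━━━━┓━━━━━━━━━━━━━━━┛      
            ┃                      
────────────┨                      


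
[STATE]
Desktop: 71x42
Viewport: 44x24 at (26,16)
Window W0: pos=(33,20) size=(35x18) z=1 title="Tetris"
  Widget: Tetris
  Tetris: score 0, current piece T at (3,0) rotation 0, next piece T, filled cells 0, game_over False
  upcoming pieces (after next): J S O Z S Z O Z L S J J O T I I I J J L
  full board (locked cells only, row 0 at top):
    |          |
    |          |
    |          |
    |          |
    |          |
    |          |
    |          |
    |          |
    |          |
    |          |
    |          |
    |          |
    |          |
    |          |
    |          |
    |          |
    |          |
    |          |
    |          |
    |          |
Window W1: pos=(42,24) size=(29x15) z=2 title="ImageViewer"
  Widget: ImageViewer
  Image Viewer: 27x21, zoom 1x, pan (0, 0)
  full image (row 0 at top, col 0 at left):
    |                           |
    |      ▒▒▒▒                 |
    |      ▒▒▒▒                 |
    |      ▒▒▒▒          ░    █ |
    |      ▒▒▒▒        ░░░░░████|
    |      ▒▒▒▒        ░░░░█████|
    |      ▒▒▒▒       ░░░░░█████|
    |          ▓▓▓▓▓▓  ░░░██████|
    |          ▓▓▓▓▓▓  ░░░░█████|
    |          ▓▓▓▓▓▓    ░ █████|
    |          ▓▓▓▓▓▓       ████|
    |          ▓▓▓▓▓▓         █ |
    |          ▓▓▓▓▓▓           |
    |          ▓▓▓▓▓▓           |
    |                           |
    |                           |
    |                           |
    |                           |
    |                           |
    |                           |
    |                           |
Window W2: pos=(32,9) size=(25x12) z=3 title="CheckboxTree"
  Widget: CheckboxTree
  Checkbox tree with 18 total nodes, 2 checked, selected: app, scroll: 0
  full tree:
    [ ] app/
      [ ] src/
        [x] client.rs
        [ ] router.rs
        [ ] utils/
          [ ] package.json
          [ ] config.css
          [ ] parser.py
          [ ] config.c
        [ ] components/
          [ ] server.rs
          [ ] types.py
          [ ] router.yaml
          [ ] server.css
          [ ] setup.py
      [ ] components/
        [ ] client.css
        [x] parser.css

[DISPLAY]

      ┃     [ ] utils/        ┃             
      ┃       [ ] package.json┃             
      ┃       [ ] config.css  ┃             
      ┃       [ ] parser.py   ┃             
      ┗━━━━━━━━━━━━━━━━━━━━━━━┛━━━━━━━━━━┓  
       ┃ Tetris                          ┃  
       ┠─────────────────────────────────┨  
       ┃          │Next:                 ┃  
       ┃        ┏━━━━━━━━━━━━━━━━━━━━━━━━━━━
       ┃        ┃ ImageViewer               
       ┃        ┠───────────────────────────
       ┃        ┃                           
       ┃        ┃      ▒▒▒▒                 
       ┃        ┃      ▒▒▒▒                 
       ┃        ┃      ▒▒▒▒          ░    █ 
       ┃        ┃      ▒▒▒▒        ░░░░░████
       ┃        ┃      ▒▒▒▒        ░░░░█████
       ┃        ┃      ▒▒▒▒       ░░░░░█████
       ┃        ┃          ▓▓▓▓▓▓  ░░░██████
       ┃        ┃          ▓▓▓▓▓▓  ░░░░█████
       ┃        ┃          ▓▓▓▓▓▓    ░ █████
       ┗━━━━━━━━┃          ▓▓▓▓▓▓       ████
                ┗━━━━━━━━━━━━━━━━━━━━━━━━━━━
                                            


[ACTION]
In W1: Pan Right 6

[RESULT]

      ┃     [ ] utils/        ┃             
      ┃       [ ] package.json┃             
      ┃       [ ] config.css  ┃             
      ┃       [ ] parser.py   ┃             
      ┗━━━━━━━━━━━━━━━━━━━━━━━┛━━━━━━━━━━┓  
       ┃ Tetris                          ┃  
       ┠─────────────────────────────────┨  
       ┃          │Next:                 ┃  
       ┃        ┏━━━━━━━━━━━━━━━━━━━━━━━━━━━
       ┃        ┃ ImageViewer               
       ┃        ┠───────────────────────────
       ┃        ┃                           
       ┃        ┃▒▒▒▒                       
       ┃        ┃▒▒▒▒                       
       ┃        ┃▒▒▒▒          ░    █       
       ┃        ┃▒▒▒▒        ░░░░░████      
       ┃        ┃▒▒▒▒        ░░░░█████      
       ┃        ┃▒▒▒▒       ░░░░░█████      
       ┃        ┃    ▓▓▓▓▓▓  ░░░██████      
       ┃        ┃    ▓▓▓▓▓▓  ░░░░█████      
       ┃        ┃    ▓▓▓▓▓▓    ░ █████      
       ┗━━━━━━━━┃    ▓▓▓▓▓▓       ████      
                ┗━━━━━━━━━━━━━━━━━━━━━━━━━━━
                                            


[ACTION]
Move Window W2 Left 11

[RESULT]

 [ ] utils/        ┃                        
   [ ] package.json┃                        
   [ ] config.css  ┃                        
   [ ] parser.py   ┃                        
━━━━━━━━━━━━━━━━━━━┛━━━━━━━━━━━━━━━━━━━━━┓  
       ┃ Tetris                          ┃  
       ┠─────────────────────────────────┨  
       ┃          │Next:                 ┃  
       ┃        ┏━━━━━━━━━━━━━━━━━━━━━━━━━━━
       ┃        ┃ ImageViewer               
       ┃        ┠───────────────────────────
       ┃        ┃                           
       ┃        ┃▒▒▒▒                       
       ┃        ┃▒▒▒▒                       
       ┃        ┃▒▒▒▒          ░    █       
       ┃        ┃▒▒▒▒        ░░░░░████      
       ┃        ┃▒▒▒▒        ░░░░█████      
       ┃        ┃▒▒▒▒       ░░░░░█████      
       ┃        ┃    ▓▓▓▓▓▓  ░░░██████      
       ┃        ┃    ▓▓▓▓▓▓  ░░░░█████      
       ┃        ┃    ▓▓▓▓▓▓    ░ █████      
       ┗━━━━━━━━┃    ▓▓▓▓▓▓       ████      
                ┗━━━━━━━━━━━━━━━━━━━━━━━━━━━
                                            


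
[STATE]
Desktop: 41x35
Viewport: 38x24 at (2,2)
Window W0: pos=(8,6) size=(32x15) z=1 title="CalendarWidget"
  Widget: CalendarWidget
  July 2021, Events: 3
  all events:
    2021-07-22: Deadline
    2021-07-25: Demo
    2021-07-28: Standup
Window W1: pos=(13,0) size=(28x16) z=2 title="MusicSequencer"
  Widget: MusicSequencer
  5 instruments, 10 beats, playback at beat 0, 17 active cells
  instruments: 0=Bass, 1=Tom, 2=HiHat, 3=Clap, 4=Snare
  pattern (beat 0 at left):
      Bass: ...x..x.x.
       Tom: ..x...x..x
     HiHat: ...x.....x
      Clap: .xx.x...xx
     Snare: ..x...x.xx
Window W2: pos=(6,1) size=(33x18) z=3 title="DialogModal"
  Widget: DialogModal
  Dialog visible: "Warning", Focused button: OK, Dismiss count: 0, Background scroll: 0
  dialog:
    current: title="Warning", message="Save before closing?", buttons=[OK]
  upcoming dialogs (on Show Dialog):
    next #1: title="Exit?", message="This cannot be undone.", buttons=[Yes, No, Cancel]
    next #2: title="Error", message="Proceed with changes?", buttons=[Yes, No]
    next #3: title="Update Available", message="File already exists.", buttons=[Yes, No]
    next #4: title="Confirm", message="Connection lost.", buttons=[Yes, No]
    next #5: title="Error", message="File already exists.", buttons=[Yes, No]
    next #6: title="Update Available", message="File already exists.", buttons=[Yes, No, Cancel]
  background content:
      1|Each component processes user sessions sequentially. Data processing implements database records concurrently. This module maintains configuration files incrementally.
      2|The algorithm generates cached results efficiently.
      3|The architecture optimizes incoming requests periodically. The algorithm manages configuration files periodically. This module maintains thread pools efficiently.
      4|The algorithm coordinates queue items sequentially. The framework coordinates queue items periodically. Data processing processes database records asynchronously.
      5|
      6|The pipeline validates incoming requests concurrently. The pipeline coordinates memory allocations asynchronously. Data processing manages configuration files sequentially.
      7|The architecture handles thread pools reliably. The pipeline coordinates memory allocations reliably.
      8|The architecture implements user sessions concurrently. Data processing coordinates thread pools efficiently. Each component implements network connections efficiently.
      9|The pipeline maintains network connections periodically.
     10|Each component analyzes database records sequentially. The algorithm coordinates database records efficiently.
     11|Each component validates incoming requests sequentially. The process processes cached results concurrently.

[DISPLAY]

    ┃ DialogModal                   ┃─
    ┠───────────────────────────────┨ 
    ┃Each component processes user s┃ 
    ┃The algorithm generates cached ┃ 
    ┃The architecture optimizes inco┃ 
    ┃The algorithm coordinates queue┃ 
    ┃   ┌──────────────────────┐    ┃ 
    ┃The│       Warning        │ming┃ 
    ┃The│ Save before closing? │read┃ 
    ┃The│         [OK]         │ use┃ 
    ┃The└──────────────────────┘ork ┃ 
    ┃Each component analyzes databas┃ 
    ┃Each component validates incomi┃ 
    ┃                               ┃━
    ┃                               ┃┃
    ┃                               ┃┃
    ┗━━━━━━━━━━━━━━━━━━━━━━━━━━━━━━━┛┃
      ┃                              ┃
      ┗━━━━━━━━━━━━━━━━━━━━━━━━━━━━━━┛
                                      
                                      
                                      
                                      
                                      


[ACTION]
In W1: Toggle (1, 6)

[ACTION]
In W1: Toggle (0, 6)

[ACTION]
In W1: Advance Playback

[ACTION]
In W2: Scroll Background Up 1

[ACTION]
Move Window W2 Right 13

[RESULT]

      ┃ DialogModal                   
      ┠───────────────────────────────
      ┃Each component processes user s
      ┃The algorithm generates cached 
      ┃The architecture optimizes inco
      ┃The algorithm coordinates queue
      ┃   ┌──────────────────────┐    
      ┃The│       Warning        │ming
      ┃The│ Save before closing? │read
      ┃The│         [OK]         │ use
      ┃The└──────────────────────┘ork 
      ┃Each component analyzes databas
      ┃Each component validates incomi
      ┃                               
      ┃                               
      ┃                               
      ┗━━━━━━━━━━━━━━━━━━━━━━━━━━━━━━━
      ┃                              ┃
      ┗━━━━━━━━━━━━━━━━━━━━━━━━━━━━━━┛
                                      
                                      
                                      
                                      
                                      
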